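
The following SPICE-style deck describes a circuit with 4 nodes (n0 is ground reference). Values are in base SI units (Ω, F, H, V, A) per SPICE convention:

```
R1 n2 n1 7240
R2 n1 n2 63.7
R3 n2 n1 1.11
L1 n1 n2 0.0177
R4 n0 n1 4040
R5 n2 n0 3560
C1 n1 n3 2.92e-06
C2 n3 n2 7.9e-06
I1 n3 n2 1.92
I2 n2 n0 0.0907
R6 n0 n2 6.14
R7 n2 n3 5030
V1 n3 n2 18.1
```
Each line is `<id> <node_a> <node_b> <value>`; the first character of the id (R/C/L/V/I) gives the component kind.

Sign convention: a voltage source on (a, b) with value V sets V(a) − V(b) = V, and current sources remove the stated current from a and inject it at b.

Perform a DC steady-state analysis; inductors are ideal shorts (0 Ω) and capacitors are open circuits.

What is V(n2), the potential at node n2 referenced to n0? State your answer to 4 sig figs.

Apply KCL at each of the 3 non-ground nodes and solve the resulting linear system.
Node n1: branches {R1, R2, R3, L1, R4, C1} → V_1 = -0.5551
Node n2: branches {R1, R2, R3, L1, R5, C2, I1, I2, R6, R7, V1} → V_2 = -0.5551
Node n3: branches {C1, C2, I1, R7, V1} → V_3 = 17.54
Source currents: i(L1)=0.0001374, i(V1)=-1.924

-0.5551 V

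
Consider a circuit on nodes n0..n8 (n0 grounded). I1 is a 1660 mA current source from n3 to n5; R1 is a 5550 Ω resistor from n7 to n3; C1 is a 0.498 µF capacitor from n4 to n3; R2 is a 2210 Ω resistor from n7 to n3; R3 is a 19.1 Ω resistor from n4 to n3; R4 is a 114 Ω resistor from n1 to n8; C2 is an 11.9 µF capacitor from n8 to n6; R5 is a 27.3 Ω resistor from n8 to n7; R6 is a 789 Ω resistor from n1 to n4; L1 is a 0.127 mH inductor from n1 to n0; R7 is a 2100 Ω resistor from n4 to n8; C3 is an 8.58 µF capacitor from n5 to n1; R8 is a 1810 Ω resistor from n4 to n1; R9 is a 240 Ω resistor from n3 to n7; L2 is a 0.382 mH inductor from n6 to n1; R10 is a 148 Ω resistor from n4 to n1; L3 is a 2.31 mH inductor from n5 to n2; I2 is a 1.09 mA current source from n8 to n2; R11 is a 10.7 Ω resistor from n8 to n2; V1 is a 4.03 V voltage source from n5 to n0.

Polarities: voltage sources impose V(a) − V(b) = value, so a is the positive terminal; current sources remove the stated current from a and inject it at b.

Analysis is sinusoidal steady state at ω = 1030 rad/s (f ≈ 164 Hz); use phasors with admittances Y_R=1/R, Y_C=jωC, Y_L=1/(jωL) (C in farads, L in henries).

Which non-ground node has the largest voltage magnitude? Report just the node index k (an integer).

3

Element admittances at ω=1030 rad/s:
  I1: injects 1.66 A into n5 (from n3)
  Y(R1) = 0.0001802+0.000j S between n7,n3
  Y(C1) = 0.000+0.0005129j S between n4,n3
  Y(R2) = 0.0004525+0.000j S between n7,n3
  Y(R3) = 0.05236+0.000j S between n4,n3
  Y(R4) = 0.008772+0.000j S between n1,n8
  Y(C2) = 0.000+0.01226j S between n8,n6
  Y(R5) = 0.03663+0.000j S between n8,n7
  Y(R6) = 0.001267+0.000j S between n1,n4
  Y(L1) = 0.000-7.645j S between n1,n0
  Y(R7) = 0.0004762+0.000j S between n4,n8
  Y(C3) = 0.000+0.008837j S between n5,n1
  Y(R8) = 0.0005525+0.000j S between n4,n1
  Y(R9) = 0.004167+0.000j S between n3,n7
  Y(L2) = 0.000-2.542j S between n6,n1
  Y(R10) = 0.006757+0.000j S between n4,n1
  Y(L3) = 0.000-0.4203j S between n5,n2
  I2: injects 0.00109 A into n2 (from n8)
  Y(R11) = 0.09346+0.000j S between n8,n2
  V1: constraint V(n5)−V(n0) = 4.03
Assemble and solve the 9×9 MNA system:
  V(n1)=0.001191-0.1357j  V(n2)=3.924-1.484j  V(n3)=-139.8-0.3436j  V(n4)=-119.3-0.4917j  V(n5)=4.030+0.000j  V(n6)=0.01458-0.1315j  V(n7)=-18.64-0.9288j  V(n8)=-2.761-1.006j
  i(V1)=1.038+0.009102j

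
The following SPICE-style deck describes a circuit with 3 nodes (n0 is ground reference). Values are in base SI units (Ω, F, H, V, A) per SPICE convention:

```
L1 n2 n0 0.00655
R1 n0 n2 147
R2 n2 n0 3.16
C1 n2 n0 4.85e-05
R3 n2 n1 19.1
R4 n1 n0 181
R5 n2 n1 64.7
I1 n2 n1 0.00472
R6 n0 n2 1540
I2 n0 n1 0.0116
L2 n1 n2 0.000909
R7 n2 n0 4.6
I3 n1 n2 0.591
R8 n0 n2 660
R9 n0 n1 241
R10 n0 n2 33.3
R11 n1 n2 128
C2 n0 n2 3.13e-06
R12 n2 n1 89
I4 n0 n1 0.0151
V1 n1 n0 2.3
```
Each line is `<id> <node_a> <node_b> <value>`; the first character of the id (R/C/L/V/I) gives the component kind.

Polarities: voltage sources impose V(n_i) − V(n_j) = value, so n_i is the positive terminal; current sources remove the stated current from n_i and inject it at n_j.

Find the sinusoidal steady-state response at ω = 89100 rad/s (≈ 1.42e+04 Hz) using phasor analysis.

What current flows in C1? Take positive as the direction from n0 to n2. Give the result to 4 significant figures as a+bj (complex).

Element admittances at ω=89100 rad/s:
  Y(L1) = 0.000-0.001713j S between n2,n0
  Y(R1) = 0.006803+0.000j S between n0,n2
  Y(R2) = 0.3165+0.000j S between n2,n0
  Y(C1) = 0.000+4.321j S between n2,n0
  Y(R3) = 0.05236+0.000j S between n2,n1
  Y(R4) = 0.005525+0.000j S between n1,n0
  Y(R5) = 0.01546+0.000j S between n2,n1
  I1: injects 0.00472 A into n1 (from n2)
  Y(R6) = 0.0006494+0.000j S between n0,n2
  I2: injects 0.0116 A into n1 (from n0)
  Y(L2) = 0.000-0.01235j S between n1,n2
  Y(R7) = 0.2174+0.000j S between n2,n0
  I3: injects 0.591 A into n2 (from n1)
  Y(R8) = 0.001515+0.000j S between n0,n2
  Y(R9) = 0.004149+0.000j S between n0,n1
  Y(R10) = 0.03003+0.000j S between n0,n2
  Y(R11) = 0.007812+0.000j S between n1,n2
  Y(C2) = 0.000+0.2789j S between n0,n2
  Y(R12) = 0.01124+0.000j S between n2,n1
  I4: injects 0.0151 A into n1 (from n0)
  V1: constraint V(n1)−V(n0) = 2.3
Assemble and solve the 3×3 MNA system:
  V(n1)=2.300+0.000j  V(n2)=0.01809-0.1688j
  i(V1)=-0.7821+0.01351j

-0.7294-0.07817j A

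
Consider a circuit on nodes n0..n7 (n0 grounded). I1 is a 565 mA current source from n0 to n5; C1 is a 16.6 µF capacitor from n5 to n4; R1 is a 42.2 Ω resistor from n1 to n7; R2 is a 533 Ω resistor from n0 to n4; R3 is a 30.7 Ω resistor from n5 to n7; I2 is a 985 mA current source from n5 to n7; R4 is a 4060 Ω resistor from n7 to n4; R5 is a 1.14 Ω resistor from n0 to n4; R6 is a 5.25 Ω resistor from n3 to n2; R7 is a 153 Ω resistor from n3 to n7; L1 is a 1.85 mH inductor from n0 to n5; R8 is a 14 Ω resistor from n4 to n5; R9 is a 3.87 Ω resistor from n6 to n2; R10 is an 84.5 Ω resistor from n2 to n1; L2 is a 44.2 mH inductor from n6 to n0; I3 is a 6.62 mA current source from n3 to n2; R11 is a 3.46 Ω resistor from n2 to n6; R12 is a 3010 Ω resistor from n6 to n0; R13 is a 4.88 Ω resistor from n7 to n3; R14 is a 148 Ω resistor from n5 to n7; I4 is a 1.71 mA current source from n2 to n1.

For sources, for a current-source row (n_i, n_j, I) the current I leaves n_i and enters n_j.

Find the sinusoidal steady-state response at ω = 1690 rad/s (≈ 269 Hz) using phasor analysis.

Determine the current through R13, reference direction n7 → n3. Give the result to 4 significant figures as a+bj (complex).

0.1347-0.2255j A

MNA unknowns: 7 node voltages V₁..V_7
I1: z[0]−=0.565, z[5]+=0.565
C1: Y=0.000+0.02805j on G[5,4]
R1: Y=0.02370+0.000j on G[1,7]
R2: Y=0.001876+0.000j on G[0,4]
R3: Y=0.03257+0.000j on G[5,7]
I2: z[5]−=0.985, z[7]+=0.985
R4: Y=0.0002463+0.000j on G[7,4]
R5: Y=0.8772+0.000j on G[0,4]
R6: Y=0.1905+0.000j on G[3,2]
R7: Y=0.006536+0.000j on G[3,7]
L1: Y=0.000-0.3198j on G[0,5]
R8: Y=0.07143+0.000j on G[4,5]
R9: Y=0.2584+0.000j on G[6,2]
R10: Y=0.01183+0.000j on G[2,1]
L2: Y=0.000-0.01339j on G[6,0]
I3: z[3]−=0.00662, z[2]+=0.00662
R11: Y=0.2890+0.000j on G[2,6]
R12: Y=0.0003322+0.000j on G[6,0]
R13: Y=0.2049+0.000j on G[7,3]
R14: Y=0.006757+0.000j on G[5,7]
I4: z[2]−=0.00171, z[1]+=0.00171
solve → V1=20.23+8.612j, V2=19.28+10.16j, V3=19.98+8.939j, V4=-0.07385+0.1024j, V5=-0.5032+1.505j, V6=19.01+10.62j, V7=20.64+7.839j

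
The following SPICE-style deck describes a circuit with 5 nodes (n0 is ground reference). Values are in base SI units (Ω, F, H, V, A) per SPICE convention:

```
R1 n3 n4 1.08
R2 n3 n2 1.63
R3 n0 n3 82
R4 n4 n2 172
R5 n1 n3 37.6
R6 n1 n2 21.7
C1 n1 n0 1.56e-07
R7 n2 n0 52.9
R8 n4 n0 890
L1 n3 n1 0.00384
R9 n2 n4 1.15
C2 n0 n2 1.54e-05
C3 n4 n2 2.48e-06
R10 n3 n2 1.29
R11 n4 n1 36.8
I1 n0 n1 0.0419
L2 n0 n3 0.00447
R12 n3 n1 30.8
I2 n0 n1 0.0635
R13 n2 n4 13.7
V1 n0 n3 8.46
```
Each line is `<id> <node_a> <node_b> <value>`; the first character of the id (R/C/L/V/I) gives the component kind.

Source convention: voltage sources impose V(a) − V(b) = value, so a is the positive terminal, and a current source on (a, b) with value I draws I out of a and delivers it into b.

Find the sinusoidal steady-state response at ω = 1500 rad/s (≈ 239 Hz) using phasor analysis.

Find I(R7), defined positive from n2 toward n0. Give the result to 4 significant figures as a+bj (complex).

-0.1581+0.002144j A

MNA unknowns: 4 node voltages V₁..V_4 plus 1 source current (V1)
R1: Y=0.9259+0.000j on G[3,4]
R2: Y=0.6135+0.000j on G[3,2]
R3: Y=0.01220+0.000j on G[0,3]
R4: Y=0.005814+0.000j on G[4,2]
R5: Y=0.02660+0.000j on G[1,3]
R6: Y=0.04608+0.000j on G[1,2]
C1: Y=0.000+0.0002340j on G[1,0]
R7: Y=0.01890+0.000j on G[2,0]
R8: Y=0.001124+0.000j on G[4,0]
L1: Y=0.000-0.1736j on G[3,1]
R9: Y=0.8696+0.000j on G[2,4]
C2: Y=0.000+0.02310j on G[0,2]
C3: Y=0.000+0.003720j on G[4,2]
R10: Y=0.7752+0.000j on G[3,2]
R11: Y=0.02717+0.000j on G[4,1]
I1: z[0]−=0.0419, z[1]+=0.0419
L2: Y=0.000-0.1491j on G[0,3]
R12: Y=0.03247+0.000j on G[3,1]
I2: z[0]−=0.0635, z[1]+=0.0635
R13: Y=0.07299+0.000j on G[2,4]
V1: row V0−V3=8.46, i_V1 at 0,3
solve → V1=-8.183+0.4305j, V2=-8.365+0.1134j, V3=-8.460+0.000j, V4=-8.404+0.06276j
aux → i_V1=-0.3789+1.069j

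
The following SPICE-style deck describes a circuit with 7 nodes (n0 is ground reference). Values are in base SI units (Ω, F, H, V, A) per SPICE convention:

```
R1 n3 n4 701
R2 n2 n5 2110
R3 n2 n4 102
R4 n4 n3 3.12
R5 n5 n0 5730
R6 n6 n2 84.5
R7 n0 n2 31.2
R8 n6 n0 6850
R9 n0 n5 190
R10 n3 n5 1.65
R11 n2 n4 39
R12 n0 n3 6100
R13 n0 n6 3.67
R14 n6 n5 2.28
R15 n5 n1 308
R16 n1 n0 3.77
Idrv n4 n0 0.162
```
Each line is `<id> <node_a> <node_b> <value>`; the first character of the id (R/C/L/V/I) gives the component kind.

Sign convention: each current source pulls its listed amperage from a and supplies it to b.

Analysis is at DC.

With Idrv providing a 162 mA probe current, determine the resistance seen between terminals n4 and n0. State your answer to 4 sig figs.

R_eq = 8.826 Ω

Element admittances at DC:
  Y(R1) = 0.001427 S between n3,n4
  Y(R2) = 0.0004739 S between n2,n5
  Y(R3) = 0.009804 S between n2,n4
  Y(R4) = 0.3205 S between n4,n3
  Y(R5) = 0.0001745 S between n5,n0
  Y(R6) = 0.01183 S between n6,n2
  Y(R7) = 0.03205 S between n0,n2
  Y(R8) = 0.0001460 S between n6,n0
  Y(R9) = 0.005263 S between n0,n5
  Y(R10) = 0.6061 S between n3,n5
  Y(R11) = 0.02564 S between n2,n4
  Y(R12) = 0.0001639 S between n0,n3
  Y(R13) = 0.2725 S between n0,n6
  Y(R14) = 0.4386 S between n6,n5
  Y(R15) = 0.003247 S between n5,n1
  Y(R16) = 0.2653 S between n1,n0
  Idrv: injects 0.162 A into n0 (from n4)
Assemble and solve the 6×6 MNA system:
  V(n1)=-0.009440  V(n2)=-0.7116  V(n3)=-1.006  V(n4)=-1.430  V(n5)=-0.7807  V(n6)=-0.4852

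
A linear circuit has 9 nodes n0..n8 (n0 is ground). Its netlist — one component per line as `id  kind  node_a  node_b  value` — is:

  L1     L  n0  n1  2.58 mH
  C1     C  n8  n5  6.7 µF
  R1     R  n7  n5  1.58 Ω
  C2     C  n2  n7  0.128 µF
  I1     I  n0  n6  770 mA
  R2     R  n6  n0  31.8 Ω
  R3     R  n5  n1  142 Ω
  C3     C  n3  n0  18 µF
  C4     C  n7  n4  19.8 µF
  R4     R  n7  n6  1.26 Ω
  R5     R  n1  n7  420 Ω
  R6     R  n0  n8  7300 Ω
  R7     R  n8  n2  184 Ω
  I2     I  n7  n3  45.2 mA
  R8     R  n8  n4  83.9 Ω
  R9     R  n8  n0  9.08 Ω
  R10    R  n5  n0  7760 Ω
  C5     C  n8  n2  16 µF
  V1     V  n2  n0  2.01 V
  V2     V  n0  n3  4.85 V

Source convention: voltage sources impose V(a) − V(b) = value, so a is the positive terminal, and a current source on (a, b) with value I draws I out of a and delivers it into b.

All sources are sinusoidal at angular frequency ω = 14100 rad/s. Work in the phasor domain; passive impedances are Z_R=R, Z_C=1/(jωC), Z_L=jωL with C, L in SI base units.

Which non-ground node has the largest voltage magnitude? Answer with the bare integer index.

6

MNA unknowns: 8 node voltages V₁..V_8 plus 2 source currents (V1, V2)
L1: Y=0.000-0.02749j on G[0,1]
C1: Y=0.000+0.09447j on G[8,5]
R1: Y=0.6329+0.000j on G[7,5]
C2: Y=0.000+0.001805j on G[2,7]
I1: z[0]−=0.77, z[6]+=0.77
R2: Y=0.03145+0.000j on G[6,0]
R3: Y=0.007042+0.000j on G[5,1]
C3: Y=0.000+0.2538j on G[3,0]
C4: Y=0.000+0.2792j on G[7,4]
R4: Y=0.7937+0.000j on G[7,6]
R5: Y=0.002381+0.000j on G[1,7]
R6: Y=0.0001370+0.000j on G[0,8]
R7: Y=0.005435+0.000j on G[8,2]
I2: z[7]−=0.0452, z[3]+=0.0452
R8: Y=0.01192+0.000j on G[8,4]
R9: Y=0.1101+0.000j on G[8,0]
R10: Y=0.0001289+0.000j on G[5,0]
C5: Y=0.000+0.2256j on G[8,2]
V1: row V2−V0=2.01, i_V1 at 2,0
V2: row V0−V3=4.85, i_V2 at 0,3
solve → V1=2.100+1.270j, V2=2.010+0.000j, V3=-4.850+0.000j, V4=6.502-4.483j, V5=5.628-4.934j, V6=7.023-4.451j, V7=6.331-4.628j, V8=3.108-0.4934j
aux → i_V1=0.1256+0.2528j, i_V2=-0.04520-1.231j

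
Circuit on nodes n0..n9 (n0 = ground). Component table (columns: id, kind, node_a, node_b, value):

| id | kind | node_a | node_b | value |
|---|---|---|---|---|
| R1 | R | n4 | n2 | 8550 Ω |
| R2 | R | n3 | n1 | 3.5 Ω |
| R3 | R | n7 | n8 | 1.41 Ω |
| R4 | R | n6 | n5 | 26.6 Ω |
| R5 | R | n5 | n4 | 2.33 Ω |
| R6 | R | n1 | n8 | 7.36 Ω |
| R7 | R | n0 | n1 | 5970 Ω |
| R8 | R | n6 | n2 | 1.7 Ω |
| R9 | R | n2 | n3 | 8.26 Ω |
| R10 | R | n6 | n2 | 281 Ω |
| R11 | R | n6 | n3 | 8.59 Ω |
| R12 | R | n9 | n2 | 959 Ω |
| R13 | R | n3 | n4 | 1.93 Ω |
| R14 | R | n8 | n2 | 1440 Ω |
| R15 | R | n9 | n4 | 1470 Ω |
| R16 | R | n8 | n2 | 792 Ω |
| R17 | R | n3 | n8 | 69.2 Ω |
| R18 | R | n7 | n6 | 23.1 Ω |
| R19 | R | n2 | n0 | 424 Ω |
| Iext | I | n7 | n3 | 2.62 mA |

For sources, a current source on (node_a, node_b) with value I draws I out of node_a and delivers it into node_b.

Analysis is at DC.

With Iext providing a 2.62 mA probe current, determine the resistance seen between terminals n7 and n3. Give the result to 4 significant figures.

R_eq = 7.657 Ω

Apply KCL at each of the 9 non-ground nodes and solve the resulting linear system.
Node n1: branches {R2, R6, R7} → V_1 = -0.002837
Node n2: branches {R1, R8, R9, R10, R12, R14, R16, R19} → V_2 = 0.0002015
Node n3: branches {R2, R9, R11, R13, R17, Iext} → V_3 = 0.002772
Node n4: branches {R1, R5, R13, R15} → V_4 = 0.002579
Node n5: branches {R4, R5} → V_5 = 0.002349
Node n6: branches {R4, R8, R10, R11, R18} → V_6 = -0.0002766
Node n7: branches {R3, R18, Iext} → V_7 = -0.01729
Node n8: branches {R3, R6, R14, R16, R17} → V_8 = -0.01463
Node n9: branches {R12, R15} → V_9 = 0.001140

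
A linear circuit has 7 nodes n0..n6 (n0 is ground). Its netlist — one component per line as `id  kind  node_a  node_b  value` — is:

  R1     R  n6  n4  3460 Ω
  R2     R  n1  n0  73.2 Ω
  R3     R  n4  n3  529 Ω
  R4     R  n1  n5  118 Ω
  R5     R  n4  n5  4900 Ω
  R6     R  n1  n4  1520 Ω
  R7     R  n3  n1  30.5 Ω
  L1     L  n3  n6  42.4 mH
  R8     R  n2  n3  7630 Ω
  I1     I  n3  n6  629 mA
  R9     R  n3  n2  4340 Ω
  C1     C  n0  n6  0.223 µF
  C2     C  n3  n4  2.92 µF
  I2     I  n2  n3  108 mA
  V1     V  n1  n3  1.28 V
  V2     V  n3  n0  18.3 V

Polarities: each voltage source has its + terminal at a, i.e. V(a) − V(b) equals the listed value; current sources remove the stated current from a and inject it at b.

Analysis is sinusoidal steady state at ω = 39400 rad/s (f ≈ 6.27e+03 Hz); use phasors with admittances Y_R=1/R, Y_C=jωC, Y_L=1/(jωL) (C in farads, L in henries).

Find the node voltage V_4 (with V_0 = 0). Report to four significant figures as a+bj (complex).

Element admittances at ω=39400 rad/s:
  Y(R1) = 0.0002890+0.000j S between n6,n4
  Y(R2) = 0.01366+0.000j S between n1,n0
  Y(R3) = 0.001890+0.000j S between n4,n3
  Y(R4) = 0.008475+0.000j S between n1,n5
  Y(R5) = 0.0002041+0.000j S between n4,n5
  Y(R6) = 0.0006579+0.000j S between n1,n4
  Y(R7) = 0.03279+0.000j S between n3,n1
  Y(L1) = 0.000-0.0005986j S between n3,n6
  Y(R8) = 0.0001311+0.000j S between n2,n3
  I1: injects 0.629 A into n6 (from n3)
  Y(R9) = 0.0002304+0.000j S between n3,n2
  Y(C1) = 0.000+0.008786j S between n0,n6
  Y(C2) = 0.000+0.1150j S between n3,n4
  I2: injects 0.108 A into n3 (from n2)
  V1: constraint V(n1)−V(n3) = 1.28
  V2: constraint V(n3)−V(n0) = 18.3
Assemble and solve the 8×8 MNA system:
  V(n1)=19.58+0.000j  V(n2)=-280.5+0.000j  V(n3)=18.30+0.000j  V(n4)=18.10+0.02778j  V(n5)=19.55+0.0006532j  V(n6)=1.396-77.41j
  i(V1)=-0.3107+2.381e-05j  i(V2)=-0.9477-0.01226j

18.10+0.02778j V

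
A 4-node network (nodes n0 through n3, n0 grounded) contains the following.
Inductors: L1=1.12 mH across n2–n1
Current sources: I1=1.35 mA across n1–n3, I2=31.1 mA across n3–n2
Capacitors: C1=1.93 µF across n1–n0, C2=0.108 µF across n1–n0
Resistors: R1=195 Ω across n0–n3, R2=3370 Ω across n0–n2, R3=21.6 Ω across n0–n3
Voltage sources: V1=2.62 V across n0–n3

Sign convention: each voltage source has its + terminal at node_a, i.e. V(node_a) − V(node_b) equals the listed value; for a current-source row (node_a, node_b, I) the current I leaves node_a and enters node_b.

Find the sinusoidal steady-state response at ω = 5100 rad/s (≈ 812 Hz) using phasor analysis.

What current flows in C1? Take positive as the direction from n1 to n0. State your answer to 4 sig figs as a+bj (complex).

Apply KCL at each of the 3 non-ground nodes and solve the resulting linear system.
Node n1: branches {L1, I1, C1, C2} → V_1 = 0.07659-2.860j
Node n2: branches {L1, I2, R2} → V_2 = 0.07204-2.683j
Node n3: branches {I1, I2, R1, R3, V1} → V_3 = -2.620+0.000j
Source currents: i(V1)=-0.1050+0.000j

0.02815+0.0007539j A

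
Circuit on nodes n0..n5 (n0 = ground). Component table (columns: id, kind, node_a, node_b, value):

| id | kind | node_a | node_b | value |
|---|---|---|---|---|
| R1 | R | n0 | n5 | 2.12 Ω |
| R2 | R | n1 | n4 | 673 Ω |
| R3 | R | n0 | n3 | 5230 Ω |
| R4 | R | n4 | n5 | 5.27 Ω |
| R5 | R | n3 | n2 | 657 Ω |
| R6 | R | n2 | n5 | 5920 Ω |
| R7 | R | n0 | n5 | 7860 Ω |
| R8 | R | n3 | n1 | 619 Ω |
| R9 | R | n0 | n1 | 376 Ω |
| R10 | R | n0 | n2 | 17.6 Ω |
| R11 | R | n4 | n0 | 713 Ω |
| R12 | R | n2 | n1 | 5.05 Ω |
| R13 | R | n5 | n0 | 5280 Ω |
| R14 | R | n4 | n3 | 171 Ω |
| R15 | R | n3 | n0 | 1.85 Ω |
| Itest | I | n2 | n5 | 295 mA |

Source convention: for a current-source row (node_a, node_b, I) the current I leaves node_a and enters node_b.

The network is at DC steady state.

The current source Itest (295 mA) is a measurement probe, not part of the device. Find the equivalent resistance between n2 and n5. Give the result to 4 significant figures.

Element admittances at DC:
  Y(R1) = 0.4717 S between n0,n5
  Y(R2) = 0.001486 S between n1,n4
  Y(R3) = 0.0001912 S between n0,n3
  Y(R4) = 0.1898 S between n4,n5
  Y(R5) = 0.001522 S between n3,n2
  Y(R6) = 0.0001689 S between n2,n5
  Y(R7) = 0.0001272 S between n0,n5
  Y(R8) = 0.001616 S between n3,n1
  Y(R9) = 0.002660 S between n0,n1
  Y(R10) = 0.05682 S between n0,n2
  Y(R11) = 0.001403 S between n4,n0
  Y(R12) = 0.1980 S between n2,n1
  Y(R13) = 0.0001894 S between n5,n0
  Y(R14) = 0.005848 S between n4,n3
  Y(R15) = 0.5405 S between n3,n0
  Itest: injects 0.295 A into n5 (from n2)
Assemble and solve the 5×5 MNA system:
  V(n1)=-4.455  V(n2)=-4.589  V(n3)=-0.02007  V(n4)=0.5386  V(n5)=0.5989

R_eq = 17.59 Ω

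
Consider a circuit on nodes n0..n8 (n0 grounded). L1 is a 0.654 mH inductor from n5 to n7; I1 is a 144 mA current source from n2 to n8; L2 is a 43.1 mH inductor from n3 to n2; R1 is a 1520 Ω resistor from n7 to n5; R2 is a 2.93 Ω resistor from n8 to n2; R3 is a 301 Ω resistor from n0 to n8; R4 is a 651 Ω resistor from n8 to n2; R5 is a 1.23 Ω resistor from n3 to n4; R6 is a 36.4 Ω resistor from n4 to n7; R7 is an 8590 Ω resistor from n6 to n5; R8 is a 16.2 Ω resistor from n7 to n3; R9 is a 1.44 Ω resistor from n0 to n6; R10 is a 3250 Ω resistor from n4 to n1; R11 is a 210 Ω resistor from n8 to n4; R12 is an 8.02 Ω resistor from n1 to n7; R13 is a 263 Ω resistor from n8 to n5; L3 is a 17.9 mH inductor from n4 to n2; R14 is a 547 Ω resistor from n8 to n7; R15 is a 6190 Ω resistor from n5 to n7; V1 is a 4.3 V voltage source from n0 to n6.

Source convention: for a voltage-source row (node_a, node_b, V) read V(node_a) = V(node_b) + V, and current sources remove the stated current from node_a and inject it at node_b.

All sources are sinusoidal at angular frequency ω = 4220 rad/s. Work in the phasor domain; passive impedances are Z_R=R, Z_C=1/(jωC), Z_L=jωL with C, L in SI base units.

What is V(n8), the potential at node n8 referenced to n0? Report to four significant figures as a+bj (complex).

-0.1350-0.004833j V

Apply KCL at each of the 8 non-ground nodes and solve the resulting linear system.
Node n1: branches {R10, R12} → V_1 = -0.4502+0.1359j
Node n2: branches {I1, L2, R2, R4, L3} → V_2 = -0.5466-0.009295j
Node n3: branches {L2, R5, R8} → V_3 = -0.4648+0.1449j
Node n4: branches {R5, R6, R10, R11, L3} → V_4 = -0.4649+0.1451j
Node n5: branches {L1, R1, R7, R13, R15} → V_5 = -0.4486+0.1379j
Node n6: branches {R7, R9, V1} → V_6 = -4.300+0.000j
Node n7: branches {L1, R1, R6, R8, R12, R14, R15} → V_7 = -0.4501+0.1359j
Node n8: branches {I1, R2, R3, R4, R11, R13, R14} → V_8 = -0.1350-0.004833j
Source currents: i(V1)=-2.987-1.605e-05j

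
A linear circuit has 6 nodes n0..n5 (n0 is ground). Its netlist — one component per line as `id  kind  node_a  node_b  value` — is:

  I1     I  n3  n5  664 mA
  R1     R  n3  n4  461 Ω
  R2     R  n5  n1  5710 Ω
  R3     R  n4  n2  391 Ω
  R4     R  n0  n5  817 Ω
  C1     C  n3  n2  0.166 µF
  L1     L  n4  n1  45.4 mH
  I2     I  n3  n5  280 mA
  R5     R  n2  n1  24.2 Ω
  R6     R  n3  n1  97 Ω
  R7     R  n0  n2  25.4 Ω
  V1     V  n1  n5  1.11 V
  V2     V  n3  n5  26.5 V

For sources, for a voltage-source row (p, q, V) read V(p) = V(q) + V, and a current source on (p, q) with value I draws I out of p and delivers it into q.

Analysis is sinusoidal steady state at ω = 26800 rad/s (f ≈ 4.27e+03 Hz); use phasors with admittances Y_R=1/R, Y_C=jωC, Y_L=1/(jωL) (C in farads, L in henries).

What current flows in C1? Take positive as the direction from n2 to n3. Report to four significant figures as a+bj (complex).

-0.01163-0.1090j A

Apply KCL at each of the 5 non-ground nodes and solve the resulting linear system.
Node n1: branches {R2, L1, R5, R6, V1} → V_1 = -0.8233-2.534j
Node n2: branches {R3, C1, R5, R7} → V_2 = 0.06010+0.07879j
Node n3: branches {I1, R1, C1, I2, R6, V2} → V_3 = 24.57-2.534j
Node n4: branches {R1, R3, L1} → V_4 = 10.71+0.8853j
Node n5: branches {I1, R2, R4, I2, V1, V2} → V_5 = -1.933-2.534j
Source currents: i(V1)=0.3009+0.09850j, i(V2)=-1.247-0.1016j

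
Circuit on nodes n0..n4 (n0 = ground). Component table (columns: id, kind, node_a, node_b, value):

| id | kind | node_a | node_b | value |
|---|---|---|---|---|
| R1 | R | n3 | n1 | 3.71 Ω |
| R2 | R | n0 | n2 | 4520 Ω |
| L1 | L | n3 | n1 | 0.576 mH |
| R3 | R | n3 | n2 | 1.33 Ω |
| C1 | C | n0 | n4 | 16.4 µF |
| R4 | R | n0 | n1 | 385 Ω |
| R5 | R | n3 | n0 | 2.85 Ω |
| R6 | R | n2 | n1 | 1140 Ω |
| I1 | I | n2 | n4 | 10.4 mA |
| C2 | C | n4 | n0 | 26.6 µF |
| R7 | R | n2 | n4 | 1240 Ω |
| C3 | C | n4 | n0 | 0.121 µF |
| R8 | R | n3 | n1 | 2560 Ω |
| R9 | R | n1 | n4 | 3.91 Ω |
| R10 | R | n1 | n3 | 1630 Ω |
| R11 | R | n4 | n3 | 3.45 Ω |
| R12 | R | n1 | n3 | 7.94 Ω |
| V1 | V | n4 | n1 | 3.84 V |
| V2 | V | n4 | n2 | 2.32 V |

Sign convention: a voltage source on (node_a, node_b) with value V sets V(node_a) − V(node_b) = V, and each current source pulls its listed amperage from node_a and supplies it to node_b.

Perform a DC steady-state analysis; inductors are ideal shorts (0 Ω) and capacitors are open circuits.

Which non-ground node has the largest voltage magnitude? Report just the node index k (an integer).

4

Element admittances at DC:
  Y(R1) = 0.2695 S between n3,n1
  Y(R2) = 0.0002212 S between n0,n2
  L1: short n3↔n1 (DC inductor)
  Y(R3) = 0.7519 S between n3,n2
  Y(C1) = 0.000 S between n0,n4
  Y(R4) = 0.002597 S between n0,n1
  Y(R5) = 0.3509 S between n3,n0
  Y(R6) = 0.0008772 S between n2,n1
  I1: injects 0.0104 A into n4 (from n2)
  Y(C2) = 0.000 S between n4,n0
  Y(R7) = 0.0008065 S between n2,n4
  Y(C3) = 0.000 S between n4,n0
  Y(R8) = 0.0003906 S between n3,n1
  Y(R9) = 0.2558 S between n1,n4
  Y(R10) = 0.0006135 S between n1,n3
  Y(R11) = 0.2899 S between n4,n3
  Y(R12) = 0.1259 S between n1,n3
  V1: constraint V(n4)−V(n1) = 3.84
  V2: constraint V(n4)−V(n2) = 2.32
Assemble and solve the 7×7 MNA system:
  V(n1)=-0.0009508  V(n2)=1.519  V(n3)=-0.0009508  V(n4)=3.839
  i(L1)=2.256  i(V1)=-3.240  i(V2)=1.153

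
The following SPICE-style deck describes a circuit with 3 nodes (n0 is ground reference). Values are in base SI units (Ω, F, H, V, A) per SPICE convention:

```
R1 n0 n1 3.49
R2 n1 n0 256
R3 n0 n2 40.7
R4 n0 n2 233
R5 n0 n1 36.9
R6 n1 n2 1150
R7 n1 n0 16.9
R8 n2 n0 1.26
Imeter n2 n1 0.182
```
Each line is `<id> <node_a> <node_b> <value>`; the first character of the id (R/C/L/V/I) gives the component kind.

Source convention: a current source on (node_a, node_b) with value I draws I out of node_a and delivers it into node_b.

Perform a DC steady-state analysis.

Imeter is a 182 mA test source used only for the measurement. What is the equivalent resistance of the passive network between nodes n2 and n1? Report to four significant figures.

Element admittances at DC:
  Y(R1) = 0.2865 S between n0,n1
  Y(R2) = 0.003906 S between n1,n0
  Y(R3) = 0.02457 S between n0,n2
  Y(R4) = 0.004292 S between n0,n2
  Y(R5) = 0.02710 S between n0,n1
  Y(R6) = 0.0008696 S between n1,n2
  Y(R7) = 0.05917 S between n1,n0
  Y(R8) = 0.7937 S between n2,n0
  Imeter: injects 0.182 A into n1 (from n2)
Assemble and solve the 2×2 MNA system:
  V(n1)=0.4815  V(n2)=-0.2205

R_eq = 3.857 Ω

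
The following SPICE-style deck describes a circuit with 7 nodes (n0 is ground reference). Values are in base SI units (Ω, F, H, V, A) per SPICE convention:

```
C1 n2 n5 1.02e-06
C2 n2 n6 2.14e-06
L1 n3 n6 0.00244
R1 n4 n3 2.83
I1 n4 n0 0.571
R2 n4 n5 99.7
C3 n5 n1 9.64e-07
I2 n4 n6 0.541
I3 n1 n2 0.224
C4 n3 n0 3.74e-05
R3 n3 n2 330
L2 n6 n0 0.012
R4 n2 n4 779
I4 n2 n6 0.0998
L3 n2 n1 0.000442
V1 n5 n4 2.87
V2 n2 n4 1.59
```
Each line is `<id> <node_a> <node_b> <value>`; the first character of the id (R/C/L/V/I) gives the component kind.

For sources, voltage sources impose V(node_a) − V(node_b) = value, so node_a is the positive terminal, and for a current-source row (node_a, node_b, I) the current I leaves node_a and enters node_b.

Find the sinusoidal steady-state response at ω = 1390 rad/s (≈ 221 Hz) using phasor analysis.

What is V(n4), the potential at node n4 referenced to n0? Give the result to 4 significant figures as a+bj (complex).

-2.682+302.3j V

MNA unknowns: 6 node voltages V₁..V_6 plus 2 source currents (V1, V2)
C1: Y=0.000+0.001418j on G[2,5]
C2: Y=0.000+0.002975j on G[2,6]
L1: Y=0.000-0.2948j on G[3,6]
R1: Y=0.3534+0.000j on G[4,3]
I1: z[4]−=0.571, z[0]+=0.571
R2: Y=0.01003+0.000j on G[4,5]
C3: Y=0.000+0.001340j on G[5,1]
I2: z[4]−=0.541, z[6]+=0.541
I3: z[1]−=0.224, z[2]+=0.224
C4: Y=0.000+0.05199j on G[3,0]
R3: Y=0.003030+0.000j on G[3,2]
L2: Y=0.000-0.05995j on G[6,0]
R4: Y=0.001284+0.000j on G[2,4]
I4: z[2]−=0.0998, z[6]+=0.0998
L3: Y=0.000-1.628j on G[2,1]
V1: row V5−V4=2.87, i_V1 at 5,4
V2: row V2−V4=1.59, i_V2 at 2,4
solve → V1=-1.093+302.2j, V2=-1.092+302.3j, V3=0.3174+302.3j, V4=-2.682+302.3j, V5=0.1885+302.3j, V6=0.2752+252.6j
aux → i_V1=-0.02860-0.003531j, i_V2=0.05009+0.007562j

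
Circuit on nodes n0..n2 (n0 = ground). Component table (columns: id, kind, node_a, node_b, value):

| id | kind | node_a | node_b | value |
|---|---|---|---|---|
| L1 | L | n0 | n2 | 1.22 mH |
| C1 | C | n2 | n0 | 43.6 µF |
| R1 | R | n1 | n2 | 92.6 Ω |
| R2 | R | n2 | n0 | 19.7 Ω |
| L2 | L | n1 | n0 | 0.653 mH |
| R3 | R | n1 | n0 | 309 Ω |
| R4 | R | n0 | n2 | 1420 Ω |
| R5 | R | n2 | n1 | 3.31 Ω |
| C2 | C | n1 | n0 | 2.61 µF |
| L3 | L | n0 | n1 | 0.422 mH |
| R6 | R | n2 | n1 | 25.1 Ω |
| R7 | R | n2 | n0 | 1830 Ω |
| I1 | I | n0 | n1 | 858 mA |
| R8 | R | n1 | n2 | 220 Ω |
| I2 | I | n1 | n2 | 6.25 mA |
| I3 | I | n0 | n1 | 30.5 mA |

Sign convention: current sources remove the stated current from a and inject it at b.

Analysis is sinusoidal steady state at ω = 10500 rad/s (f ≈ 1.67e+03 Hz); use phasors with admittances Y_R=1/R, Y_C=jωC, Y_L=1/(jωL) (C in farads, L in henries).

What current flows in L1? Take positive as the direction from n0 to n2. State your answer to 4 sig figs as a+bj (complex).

MNA unknowns: 2 node voltages V₁..V_2
L1: Y=0.000-0.07806j on G[0,2]
C1: Y=0.000+0.4578j on G[2,0]
R1: Y=0.01080+0.000j on G[1,2]
R2: Y=0.05076+0.000j on G[2,0]
L2: Y=0.000-0.1458j on G[1,0]
R3: Y=0.003236+0.000j on G[1,0]
R4: Y=0.0007042+0.000j on G[0,2]
R5: Y=0.3021+0.000j on G[2,1]
C2: Y=0.000+0.02740j on G[1,0]
L3: Y=0.000-0.2257j on G[0,1]
R6: Y=0.03984+0.000j on G[2,1]
R7: Y=0.0005464+0.000j on G[2,0]
I1: z[0]−=0.858, z[1]+=0.858
R8: Y=0.004545+0.000j on G[1,2]
I2: z[1]−=0.00625, z[2]+=0.00625
I3: z[0]−=0.0305, z[1]+=0.0305
solve → V1=2.353+2.286j, V2=2.107+0.04093j

-0.003195+0.1645j A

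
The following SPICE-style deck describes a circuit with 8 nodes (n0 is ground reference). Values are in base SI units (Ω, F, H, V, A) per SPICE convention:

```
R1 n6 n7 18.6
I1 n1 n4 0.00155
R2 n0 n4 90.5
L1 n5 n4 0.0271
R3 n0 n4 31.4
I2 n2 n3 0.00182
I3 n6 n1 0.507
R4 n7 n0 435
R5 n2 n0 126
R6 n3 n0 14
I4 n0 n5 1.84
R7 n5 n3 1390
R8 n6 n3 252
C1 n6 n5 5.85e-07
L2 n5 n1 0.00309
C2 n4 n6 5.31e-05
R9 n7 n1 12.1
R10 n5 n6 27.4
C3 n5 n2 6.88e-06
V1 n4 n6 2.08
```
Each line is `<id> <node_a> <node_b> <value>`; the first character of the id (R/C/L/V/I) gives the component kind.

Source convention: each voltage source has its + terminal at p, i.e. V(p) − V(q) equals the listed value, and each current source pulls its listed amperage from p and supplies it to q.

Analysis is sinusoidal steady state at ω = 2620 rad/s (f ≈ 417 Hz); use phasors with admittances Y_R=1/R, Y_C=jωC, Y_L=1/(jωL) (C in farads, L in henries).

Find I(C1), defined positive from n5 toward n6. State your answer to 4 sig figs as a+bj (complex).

Apply KCL at each of the 7 non-ground nodes and solve the resulting linear system.
Node n1: branches {I1, I3, L2, R9} → V_1 = 53.75-2.975j
Node n2: branches {I2, R5, C3} → V_2 = 44.77+20.28j
Node n3: branches {I2, R6, R7, R8} → V_3 = 1.940-0.1681j
Node n4: branches {I1, R2, L1, R3, C2, V1} → V_4 = 29.10-3.308j
Node n5: branches {L1, I4, R7, C1, L2, R10, C3} → V_5 = 53.70+0.4623j
Node n6: branches {R1, I3, R8, C1, C2, R10, V1} → V_6 = 27.02-3.308j
Node n7: branches {R1, R4, R9} → V_7 = 42.50-3.055j
Source currents: i(V1)=-1.194-0.4939j

-0.005779+0.04089j A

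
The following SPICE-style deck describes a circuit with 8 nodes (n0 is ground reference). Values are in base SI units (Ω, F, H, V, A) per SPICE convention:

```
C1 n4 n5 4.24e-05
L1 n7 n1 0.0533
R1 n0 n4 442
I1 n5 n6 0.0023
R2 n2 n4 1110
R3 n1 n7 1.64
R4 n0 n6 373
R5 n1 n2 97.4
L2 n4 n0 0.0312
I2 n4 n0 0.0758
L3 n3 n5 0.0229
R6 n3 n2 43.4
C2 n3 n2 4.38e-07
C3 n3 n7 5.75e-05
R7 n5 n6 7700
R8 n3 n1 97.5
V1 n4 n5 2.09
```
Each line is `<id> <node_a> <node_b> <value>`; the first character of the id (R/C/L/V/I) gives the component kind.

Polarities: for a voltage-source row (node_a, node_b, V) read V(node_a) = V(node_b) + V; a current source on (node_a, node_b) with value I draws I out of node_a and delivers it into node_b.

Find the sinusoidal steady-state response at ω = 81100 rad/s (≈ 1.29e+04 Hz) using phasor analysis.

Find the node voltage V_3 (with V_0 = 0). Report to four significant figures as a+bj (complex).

-32.26-4.314j V

MNA unknowns: 7 node voltages V₁..V_7 plus 1 source current (V1)
C1: Y=0.000+3.439j on G[4,5]
L1: Y=0.000-0.0002313j on G[7,1]
R1: Y=0.002262+0.000j on G[0,4]
I1: z[5]−=0.0023, z[6]+=0.0023
R2: Y=0.0009009+0.000j on G[2,4]
R3: Y=0.6098+0.000j on G[1,7]
R4: Y=0.002681+0.000j on G[0,6]
R5: Y=0.01027+0.000j on G[1,2]
L2: Y=0.000-0.0003952j on G[4,0]
I2: z[4]−=0.0758, z[0]+=0.0758
L3: Y=0.000-0.0005384j on G[3,5]
R6: Y=0.02304+0.000j on G[3,2]
C2: Y=0.000+0.03552j on G[3,2]
C3: Y=0.000+4.663j on G[3,7]
R7: Y=0.0001299+0.000j on G[5,6]
R8: Y=0.01026+0.000j on G[3,1]
V1: row V4−V5=2.09, i_V1 at 4,5
solve → V1=-32.26-4.314j, V2=-32.27-4.333j, V3=-32.26-4.314j, V4=-31.71-5.251j, V5=-33.80-5.251j, V6=-0.7432-0.2426j, V7=-32.26-4.314j
aux → i_V1=-0.002497-7.187j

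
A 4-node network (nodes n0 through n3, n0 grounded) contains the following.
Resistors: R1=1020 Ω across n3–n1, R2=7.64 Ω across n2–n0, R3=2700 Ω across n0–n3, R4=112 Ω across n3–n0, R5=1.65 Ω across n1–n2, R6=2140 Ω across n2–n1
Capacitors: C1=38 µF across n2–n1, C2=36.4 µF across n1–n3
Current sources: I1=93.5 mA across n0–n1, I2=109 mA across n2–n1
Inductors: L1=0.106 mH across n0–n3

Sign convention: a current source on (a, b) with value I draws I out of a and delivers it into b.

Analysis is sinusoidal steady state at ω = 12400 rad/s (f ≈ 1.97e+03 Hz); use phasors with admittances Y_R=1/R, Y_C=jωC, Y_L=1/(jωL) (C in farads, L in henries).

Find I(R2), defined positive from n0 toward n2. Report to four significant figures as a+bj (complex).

Apply KCL at each of the 3 non-ground nodes and solve the resulting linear system.
Node n1: branches {R1, C1, I1, R5, C2, R6, I2} → V_1 = 0.004081-0.09529j
Node n2: branches {C1, R2, R5, R6, I2} → V_2 = -0.09372-0.01588j
Node n3: branches {R1, R3, R4, L1, C2} → V_3 = -0.001033+0.1390j

0.01227+0.002079j A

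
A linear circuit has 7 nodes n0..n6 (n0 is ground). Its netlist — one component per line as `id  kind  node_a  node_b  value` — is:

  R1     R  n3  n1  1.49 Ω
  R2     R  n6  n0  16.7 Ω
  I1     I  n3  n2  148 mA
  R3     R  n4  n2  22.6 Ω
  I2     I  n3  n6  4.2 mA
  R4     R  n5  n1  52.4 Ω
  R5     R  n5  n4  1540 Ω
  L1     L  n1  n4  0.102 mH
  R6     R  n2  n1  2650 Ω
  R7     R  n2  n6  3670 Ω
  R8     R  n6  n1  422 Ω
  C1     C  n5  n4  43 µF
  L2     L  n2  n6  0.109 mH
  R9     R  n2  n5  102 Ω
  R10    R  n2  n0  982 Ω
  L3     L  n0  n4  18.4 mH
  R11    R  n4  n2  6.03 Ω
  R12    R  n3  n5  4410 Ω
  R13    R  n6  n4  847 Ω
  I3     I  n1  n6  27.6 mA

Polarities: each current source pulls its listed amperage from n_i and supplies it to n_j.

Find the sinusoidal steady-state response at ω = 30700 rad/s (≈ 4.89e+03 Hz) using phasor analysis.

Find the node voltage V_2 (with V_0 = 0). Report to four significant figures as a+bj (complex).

MNA unknowns: 6 node voltages V₁..V_6
R1: Y=0.6711+0.000j on G[3,1]
R2: Y=0.05988+0.000j on G[6,0]
I1: z[3]−=0.148, z[2]+=0.148
R3: Y=0.04425+0.000j on G[4,2]
I2: z[3]−=0.0042, z[6]+=0.0042
R4: Y=0.01908+0.000j on G[5,1]
R5: Y=0.0006494+0.000j on G[5,4]
L1: Y=0.000-0.3193j on G[1,4]
R6: Y=0.0003774+0.000j on G[2,1]
R7: Y=0.0002725+0.000j on G[2,6]
R8: Y=0.002370+0.000j on G[6,1]
C1: Y=0.000+1.320j on G[5,4]
L2: Y=0.000-0.2988j on G[2,6]
R9: Y=0.009804+0.000j on G[2,5]
R10: Y=0.001018+0.000j on G[2,0]
L3: Y=0.000-0.001770j on G[0,4]
R11: Y=0.1658+0.000j on G[4,2]
R12: Y=0.0002268+0.000j on G[3,5]
R13: Y=0.001181+0.000j on G[6,4]
I3: z[1]−=0.0276, z[6]+=0.0276
solve → V1=-0.8381-0.6691j, V2=0.002117-0.1175j, V3=-1.065-0.6689j, V4=-0.7995-0.1153j, V5=-0.8075-0.1208j, V6=0.003372-0.02164j

0.002117-0.1175j V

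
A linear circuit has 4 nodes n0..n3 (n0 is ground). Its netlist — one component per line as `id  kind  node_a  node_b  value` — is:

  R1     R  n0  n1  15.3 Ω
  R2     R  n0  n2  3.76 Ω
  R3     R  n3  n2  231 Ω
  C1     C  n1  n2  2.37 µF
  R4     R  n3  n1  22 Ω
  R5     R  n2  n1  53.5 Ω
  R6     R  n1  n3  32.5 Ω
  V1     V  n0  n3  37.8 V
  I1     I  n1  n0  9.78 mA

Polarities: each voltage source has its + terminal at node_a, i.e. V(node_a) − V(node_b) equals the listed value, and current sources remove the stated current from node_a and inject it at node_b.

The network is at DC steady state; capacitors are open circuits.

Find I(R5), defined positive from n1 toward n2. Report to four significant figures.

-0.3083 A

Apply KCL at each of the 3 non-ground nodes and solve the resulting linear system.
Node n1: branches {R1, C1, R4, R5, R6, I1} → V_1 = -18.24
Node n2: branches {R2, R3, C1, R5} → V_2 = -1.746
Node n3: branches {R3, R4, R6, V1} → V_3 = -37.80
Source currents: i(V1)=-1.647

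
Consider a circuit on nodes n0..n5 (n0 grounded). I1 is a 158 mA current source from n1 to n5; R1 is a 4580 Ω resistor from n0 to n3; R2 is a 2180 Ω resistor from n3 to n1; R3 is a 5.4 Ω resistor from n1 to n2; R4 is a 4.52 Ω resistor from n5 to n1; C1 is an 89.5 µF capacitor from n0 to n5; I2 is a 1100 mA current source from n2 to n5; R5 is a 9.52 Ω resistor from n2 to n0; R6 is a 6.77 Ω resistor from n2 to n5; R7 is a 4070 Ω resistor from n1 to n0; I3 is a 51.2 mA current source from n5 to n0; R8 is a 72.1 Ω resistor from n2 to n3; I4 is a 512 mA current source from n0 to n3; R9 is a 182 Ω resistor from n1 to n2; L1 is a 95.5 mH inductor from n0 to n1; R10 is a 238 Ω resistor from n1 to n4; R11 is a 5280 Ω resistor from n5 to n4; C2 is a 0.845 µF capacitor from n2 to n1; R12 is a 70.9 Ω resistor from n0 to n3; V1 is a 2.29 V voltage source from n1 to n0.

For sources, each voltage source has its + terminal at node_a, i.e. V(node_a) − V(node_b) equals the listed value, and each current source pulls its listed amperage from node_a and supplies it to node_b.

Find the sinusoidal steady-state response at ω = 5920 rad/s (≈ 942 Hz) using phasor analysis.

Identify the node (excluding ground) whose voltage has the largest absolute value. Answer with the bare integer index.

Element admittances at ω=5920 rad/s:
  I1: injects 0.158 A into n5 (from n1)
  Y(R1) = 0.0002183+0.000j S between n0,n3
  Y(R2) = 0.0004587+0.000j S between n3,n1
  Y(R3) = 0.1852+0.000j S between n1,n2
  Y(R4) = 0.2212+0.000j S between n5,n1
  Y(C1) = 0.000+0.5298j S between n0,n5
  I2: injects 1.1 A into n5 (from n2)
  Y(R5) = 0.1050+0.000j S between n2,n0
  Y(R6) = 0.1477+0.000j S between n2,n5
  Y(R7) = 0.0002457+0.000j S between n1,n0
  I3: injects 0.0512 A into n0 (from n5)
  Y(R8) = 0.01387+0.000j S between n2,n3
  I4: injects 0.512 A into n3 (from n0)
  Y(R9) = 0.005495+0.000j S between n1,n2
  Y(L1) = 0.000-0.001769j S between n0,n1
  Y(R10) = 0.004202+0.000j S between n1,n4
  Y(R11) = 0.0001894+0.000j S between n5,n4
  Y(C2) = 0.000+0.005002j S between n2,n1
  Y(R12) = 0.01410+0.000j S between n0,n3
  V1: constraint V(n1)−V(n0) = 2.29
Assemble and solve the 6×6 MNA system:
  V(n1)=2.290+0.000j  V(n2)=-0.4943-0.6818j  V(n3)=17.67-0.3300j  V(n4)=2.248-0.09377j  V(n5)=1.325-2.174j
  i(V1)=-0.8928-0.6214j

3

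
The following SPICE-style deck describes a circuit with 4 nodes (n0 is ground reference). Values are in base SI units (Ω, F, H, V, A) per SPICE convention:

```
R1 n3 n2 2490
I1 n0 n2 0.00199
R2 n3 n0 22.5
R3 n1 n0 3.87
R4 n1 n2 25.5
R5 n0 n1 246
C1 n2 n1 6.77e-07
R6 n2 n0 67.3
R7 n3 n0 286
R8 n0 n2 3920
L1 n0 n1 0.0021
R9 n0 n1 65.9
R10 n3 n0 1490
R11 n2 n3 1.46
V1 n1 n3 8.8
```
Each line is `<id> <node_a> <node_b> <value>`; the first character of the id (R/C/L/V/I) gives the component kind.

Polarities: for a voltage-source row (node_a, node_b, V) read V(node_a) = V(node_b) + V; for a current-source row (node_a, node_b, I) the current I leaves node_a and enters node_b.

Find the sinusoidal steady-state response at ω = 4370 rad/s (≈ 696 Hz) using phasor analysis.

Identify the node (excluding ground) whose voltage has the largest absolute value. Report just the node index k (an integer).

Element admittances at ω=4370 rad/s:
  Y(R1) = 0.0004016+0.000j S between n3,n2
  I1: injects 0.00199 A into n2 (from n0)
  Y(R2) = 0.04444+0.000j S between n3,n0
  Y(R3) = 0.2584+0.000j S between n1,n0
  Y(R4) = 0.03922+0.000j S between n1,n2
  Y(R5) = 0.004065+0.000j S between n0,n1
  Y(C1) = 0.000+0.002958j S between n2,n1
  Y(R6) = 0.01486+0.000j S between n2,n0
  Y(R7) = 0.003497+0.000j S between n3,n0
  Y(R8) = 0.0002551+0.000j S between n0,n2
  Y(L1) = 0.000-0.1090j S between n0,n1
  Y(R9) = 0.01517+0.000j S between n0,n1
  Y(R10) = 0.0006711+0.000j S between n3,n0
  Y(R11) = 0.6849+0.000j S between n2,n3
  V1: constraint V(n1)−V(n3) = 8.8
Assemble and solve the 4×4 MNA system:
  V(n1)=1.472+0.4687j  V(n2)=-6.709+0.4919j  V(n3)=-7.328+0.4687j
  i(V1)=-0.7805+0.006924j

3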